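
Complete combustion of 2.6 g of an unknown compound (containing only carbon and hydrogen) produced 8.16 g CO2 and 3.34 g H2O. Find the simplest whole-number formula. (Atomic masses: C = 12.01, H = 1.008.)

mol C = 8.16 / 44.01 = 0.1854; mass C = 0.1854 × 12.01 = 2.227 g
mol H = 2 × (3.34 / 18.02) = 0.3707; mass H = 0.3707 × 1.008 = 0.3737 g
Smallest is C at 0.1854 mol; normalising gives C 1.000, H 1.999
≈ 1:2 → CH2

CH2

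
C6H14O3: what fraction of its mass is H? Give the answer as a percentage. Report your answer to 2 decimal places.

10.52%

Molar mass = 6(12.01) + 14(1.008) + 3(16.00) = 134.172 g/mol
Mass of H per mole = 14 × 1.008 = 14.112 g
% H = 14.112 / 134.172 × 100 = 10.52%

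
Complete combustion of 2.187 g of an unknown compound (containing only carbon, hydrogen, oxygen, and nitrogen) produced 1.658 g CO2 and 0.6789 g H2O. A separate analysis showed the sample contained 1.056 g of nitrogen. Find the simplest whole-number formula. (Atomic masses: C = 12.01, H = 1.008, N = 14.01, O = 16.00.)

mol C = 1.658 / 44.01 = 0.03767; mass C = 0.03767 × 12.01 = 0.4525 g
mol H = 2 × (0.6789 / 18.02) = 0.07535; mass H = 0.07535 × 1.008 = 0.07595 g
mol N = 1.056 / 14.01 = 0.07537
mass O = 2.187 − (1.584) = 0.6026 g → mol O = 0.03766
Smallest is O at 0.03766 mol; normalising gives C 1.000, H 2.001, N 2.001, O 1.000
→ CH2N2O

CH2N2O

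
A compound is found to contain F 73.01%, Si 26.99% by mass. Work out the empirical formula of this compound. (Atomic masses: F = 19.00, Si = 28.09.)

Assume 100 g: 73.01 g F, 26.99 g Si.
F: 73.01 g ÷ 19.00 g/mol = 3.843 mol
Si: 26.99 g ÷ 28.09 g/mol = 0.9608 mol
Smallest is Si at 0.9608 mol; normalising gives F 3.999, Si 1.000
≈ 4:1 → F4Si

F4Si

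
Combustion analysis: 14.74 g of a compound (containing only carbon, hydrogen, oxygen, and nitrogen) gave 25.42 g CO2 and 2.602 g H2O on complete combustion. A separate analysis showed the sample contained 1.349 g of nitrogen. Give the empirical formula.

mol C = 25.42 / 44.01 = 0.5776; mass C = 0.5776 × 12.01 = 6.937 g
mol H = 2 × (2.602 / 18.02) = 0.2888; mass H = 0.2888 × 1.008 = 0.2911 g
mol N = 1.349 / 14.01 = 0.09629
mass O = 14.74 − (8.577) = 6.163 g → mol O = 0.3852
Smallest is N at 0.09629 mol; normalising gives C 5.999, H 2.999, N 1.000, O 4.000
Ratio ≈ 6:3:1:4, so the empirical formula is C6H3NO4

C6H3NO4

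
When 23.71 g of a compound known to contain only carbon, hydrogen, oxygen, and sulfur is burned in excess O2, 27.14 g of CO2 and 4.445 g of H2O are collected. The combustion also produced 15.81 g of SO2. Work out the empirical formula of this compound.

mol C = 27.14 / 44.01 = 0.6167; mass C = 0.6167 × 12.01 = 7.406 g
mol H = 2 × (4.445 / 18.02) = 0.4933; mass H = 0.4933 × 1.008 = 0.4973 g
mol S = 15.81 / 64.07 = 0.2468; mass S = 7.914 g
mass O = 23.71 − (15.82) = 7.893 g → mol O = 0.4933
Smallest is S at 0.2468 mol; normalising gives C 2.499, H 1.999, O 1.999, S 1.000
Multiply by 2: C 5.00, H 4.00, O 4.00, S 2.00 → C5H4O4S2

C5H4O4S2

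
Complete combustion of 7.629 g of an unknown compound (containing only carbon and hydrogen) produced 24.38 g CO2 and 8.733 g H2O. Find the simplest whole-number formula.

C4H7

mol C = 24.38 / 44.01 = 0.5540; mass C = 0.5540 × 12.01 = 6.653 g
mol H = 2 × (8.733 / 18.02) = 0.9693; mass H = 0.9693 × 1.008 = 0.9770 g
Smallest is C at 0.554 mol; normalising gives C 1.000, H 1.750
Multiply by 4: C 4.00, H 7.00 → C4H7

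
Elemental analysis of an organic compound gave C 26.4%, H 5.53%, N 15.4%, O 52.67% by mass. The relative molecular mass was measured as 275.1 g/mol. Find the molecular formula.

C6H15N3O9

Assume 100 g: 26.4 g C, 5.53 g H, 15.4 g N, 52.67 g O.
C: 26.4 g ÷ 12.01 g/mol = 2.198 mol
H: 5.53 g ÷ 1.008 g/mol = 5.486 mol
N: 15.4 g ÷ 14.01 g/mol = 1.099 mol
O: 52.67 g ÷ 16.00 g/mol = 3.292 mol
Divide by the smallest (1.099 mol N): C 2.000, H 4.991, N 1.000, O 2.995
Ratio ≈ 2:5:1:3, so the empirical formula is C2H5NO3
Empirical-formula mass = 91.07 g/mol
n = 275.1 / 91.07 = 3.02 ≈ 3
Molecular formula = (C2H5NO3)×3 = C6H15N3O9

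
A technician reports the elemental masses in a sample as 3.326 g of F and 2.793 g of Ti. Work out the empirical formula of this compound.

F3Ti

Moles — F: 3.326 / 19.00 = 0.1751 mol; Ti: 2.793 / 47.87 = 0.05835 mol
Ratios (÷ 0.05835): F 3.000, Ti 1.000
≈ 3:1 → F3Ti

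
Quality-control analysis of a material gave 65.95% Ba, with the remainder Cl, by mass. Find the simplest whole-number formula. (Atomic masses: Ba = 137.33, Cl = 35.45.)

Assume 100 g: 65.95 g Ba, 34.05 g Cl.
Moles — Ba: 65.95 / 137.33 = 0.4802 mol; Cl: 34.05 / 35.45 = 0.9605 mol
Divide by the smallest (0.4802 mol Ba): Ba 1.000, Cl 2.000
≈ 1:2 → BaCl2

BaCl2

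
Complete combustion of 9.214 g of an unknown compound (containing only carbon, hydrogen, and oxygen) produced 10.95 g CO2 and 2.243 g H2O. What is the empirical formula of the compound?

mol C = 10.95 / 44.01 = 0.2488; mass C = 0.2488 × 12.01 = 2.988 g
mol H = 2 × (2.243 / 18.02) = 0.2489; mass H = 0.2489 × 1.008 = 0.2509 g
mass O = 9.214 − (3.239) = 5.975 g → mol O = 0.3734
Divide by the smallest (0.2488 mol C): C 1.000, H 1.001, O 1.501
Scaling by 2: C 2.00, H 2.00, O 3.00 → C2H2O3

C2H2O3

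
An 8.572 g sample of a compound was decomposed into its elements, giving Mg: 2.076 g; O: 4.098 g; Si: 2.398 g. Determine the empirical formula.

MgO3Si

n(Mg) = 2.076/24.31 = 0.0854, n(O) = 4.098/16.00 = 0.2561, n(Si) = 2.398/28.09 = 0.08537
Divide by the smallest (0.08537 mol Si): Mg 1.000, O 3.000, Si 1.000
Ratio ≈ 1:3:1, so the empirical formula is MgO3Si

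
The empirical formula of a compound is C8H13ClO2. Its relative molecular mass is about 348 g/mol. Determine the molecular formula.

C16H26Cl2O4

Empirical-formula mass = 176.63 g/mol
n = 348 / 176.63 = 1.97 ≈ 2
Molecular formula = (C8H13ClO2)2 = C16H26Cl2O4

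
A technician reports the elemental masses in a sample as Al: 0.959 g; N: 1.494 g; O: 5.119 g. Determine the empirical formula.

AlN3O9

n(Al) = 0.959/26.98 = 0.03554, n(N) = 1.494/14.01 = 0.1066, n(O) = 5.119/16.00 = 0.3199
Ratios (÷ 0.03554): Al 1.000, N 3.000, O 9.001
→ AlN3O9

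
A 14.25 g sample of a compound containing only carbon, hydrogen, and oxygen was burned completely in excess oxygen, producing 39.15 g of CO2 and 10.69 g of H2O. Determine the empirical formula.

C6H8O

mol C = 39.15 / 44.01 = 0.8896; mass C = 0.8896 × 12.01 = 10.68 g
mol H = 2 × (10.69 / 18.02) = 1.186; mass H = 1.186 × 1.008 = 1.196 g
mass O = 14.25 − (11.88) = 2.370 g → mol O = 0.1481
Divide by the smallest (0.1481 mol O): C 6.005, H 8.009, O 1.000
≈ 6:8:1 → C6H8O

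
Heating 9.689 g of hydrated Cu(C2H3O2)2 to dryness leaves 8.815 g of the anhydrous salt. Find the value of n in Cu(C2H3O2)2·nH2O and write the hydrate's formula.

Mass of water lost = 9.689 − 8.815 = 0.874 g → 0.874 / 18.02 = 0.0485 mol H2O
Molar mass of Cu(C2H3O2)2 = 181.64 g/mol → mol Cu(C2H3O2)2 = 8.815 / 181.64 = 0.04853
n = 0.0485 / 0.04853 = 1.00 ≈ 1 → Cu(C2H3O2)2·H2O

Cu(C2H3O2)2·H2O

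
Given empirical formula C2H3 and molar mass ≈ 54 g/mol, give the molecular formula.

Empirical-formula mass = 27.04 g/mol
n = 54 / 27.04 = 2.00 ≈ 2
Molecular formula = (C2H3)2 = C4H6

C4H6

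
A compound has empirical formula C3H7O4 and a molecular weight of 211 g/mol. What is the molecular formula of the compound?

Empirical-formula mass = 107.09 g/mol
n = 211 / 107.09 = 1.97 ≈ 2
Molecular formula = (C3H7O4)2 = C6H14O8

C6H14O8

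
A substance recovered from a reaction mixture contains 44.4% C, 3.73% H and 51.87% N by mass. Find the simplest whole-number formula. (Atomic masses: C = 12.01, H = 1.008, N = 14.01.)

Assume 100 g: 44.4 g C, 3.73 g H, 51.87 g N.
C: 44.4 g ÷ 12.01 g/mol = 3.697 mol
H: 3.73 g ÷ 1.008 g/mol = 3.7 mol
N: 51.87 g ÷ 14.01 g/mol = 3.702 mol
Smallest is C at 3.697 mol; normalising gives C 1.000, H 1.001, N 1.001
Ratio ≈ 1:1:1, so the empirical formula is CHN

CHN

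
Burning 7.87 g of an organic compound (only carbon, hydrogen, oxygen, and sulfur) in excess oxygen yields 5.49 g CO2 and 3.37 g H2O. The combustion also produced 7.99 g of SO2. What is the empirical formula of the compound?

mol C = 5.49 / 44.01 = 0.1247; mass C = 0.1247 × 12.01 = 1.498 g
mol H = 2 × (3.37 / 18.02) = 0.3740; mass H = 0.3740 × 1.008 = 0.3770 g
mol S = 7.99 / 64.07 = 0.1247; mass S = 3.999 g
mass O = 7.87 − (5.875) = 1.995 g → mol O = 0.1247
Ratios (÷ 0.1247): C 1.000, H 2.999, O 1.000, S 1.000
→ CH3OS

CH3OS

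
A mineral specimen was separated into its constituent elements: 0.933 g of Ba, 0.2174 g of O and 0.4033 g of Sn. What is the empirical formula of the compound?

Ba2O4Sn

Moles — Ba: 0.933 / 137.33 = 0.006794 mol; O: 0.2174 / 16.00 = 0.01359 mol; Sn: 0.4033 / 118.71 = 0.003397 mol
Ratios (÷ 0.003397): Ba 2.000, O 3.999, Sn 1.000
Ratio ≈ 2:4:1, so the empirical formula is Ba2O4Sn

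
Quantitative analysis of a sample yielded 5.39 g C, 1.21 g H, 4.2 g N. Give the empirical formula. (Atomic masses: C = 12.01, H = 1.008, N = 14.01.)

C3H8N2

Moles — C: 5.39 / 12.01 = 0.4488 mol; H: 1.21 / 1.008 = 1.2 mol; N: 4.2 / 14.01 = 0.2998 mol
Divide by the smallest (0.2998 mol N): C 1.497, H 4.004, N 1.000
×2: C 2.99, H 8.01, N 2.00 → C3H8N2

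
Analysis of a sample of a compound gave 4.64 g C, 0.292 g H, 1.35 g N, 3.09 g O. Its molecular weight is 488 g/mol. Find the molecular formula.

C: 4.64 g ÷ 12.01 g/mol = 0.3863 mol
H: 0.292 g ÷ 1.008 g/mol = 0.2897 mol
N: 1.35 g ÷ 14.01 g/mol = 0.09636 mol
O: 3.09 g ÷ 16.00 g/mol = 0.1931 mol
Smallest is N at 0.09636 mol; normalising gives C 4.009, H 3.006, N 1.000, O 2.004
→ C4H3NO2
Empirical-formula mass = 97.07 g/mol
n = 488 / 97.07 = 5.03 ≈ 5
Molecular formula = (C4H3NO2)×5 = C20H15N5O10

C20H15N5O10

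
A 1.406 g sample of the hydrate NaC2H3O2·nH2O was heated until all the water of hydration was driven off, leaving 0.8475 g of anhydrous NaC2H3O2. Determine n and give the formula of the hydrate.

Mass of water lost = 1.406 − 0.8475 = 0.5585 g → 0.5585 / 18.02 = 0.03099 mol H2O
Molar mass of NaC2H3O2 = 82.03 g/mol → mol NaC2H3O2 = 0.8475 / 82.03 = 0.01033
n = 0.03099 / 0.01033 = 3.00 ≈ 3 → NaC2H3O2·3H2O

NaC2H3O2·3H2O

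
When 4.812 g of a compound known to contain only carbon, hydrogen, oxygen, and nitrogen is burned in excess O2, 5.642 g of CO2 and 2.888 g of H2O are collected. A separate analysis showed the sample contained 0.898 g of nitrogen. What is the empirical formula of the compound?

C2H5NO2

mol C = 5.642 / 44.01 = 0.1282; mass C = 0.1282 × 12.01 = 1.540 g
mol H = 2 × (2.888 / 18.02) = 0.3205; mass H = 0.3205 × 1.008 = 0.3231 g
mol N = 0.898 / 14.01 = 0.06410
mass O = 4.812 − (2.761) = 2.051 g → mol O = 0.1282
Divide by the smallest (0.0641 mol N): C 2.000, H 5.001, N 1.000, O 2.000
Ratio ≈ 2:5:1:2, so the empirical formula is C2H5NO2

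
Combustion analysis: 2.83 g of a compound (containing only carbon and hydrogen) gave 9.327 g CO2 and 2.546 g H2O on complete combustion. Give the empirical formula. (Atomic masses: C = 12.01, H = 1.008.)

mol C = 9.327 / 44.01 = 0.2119; mass C = 0.2119 × 12.01 = 2.545 g
mol H = 2 × (2.546 / 18.02) = 0.2826; mass H = 0.2826 × 1.008 = 0.2848 g
Divide by the smallest (0.2119 mol C): C 1.000, H 1.333
×3: C 3.00, H 4.00 → C3H4

C3H4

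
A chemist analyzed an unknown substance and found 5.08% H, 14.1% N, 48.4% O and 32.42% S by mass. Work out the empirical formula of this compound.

H5NO3S

Assume 100 g: 5.08 g H, 14.1 g N, 48.4 g O, 32.42 g S.
H: 5.08 g ÷ 1.008 g/mol = 5.04 mol
N: 14.1 g ÷ 14.01 g/mol = 1.006 mol
O: 48.4 g ÷ 16.00 g/mol = 3.025 mol
S: 32.42 g ÷ 32.07 g/mol = 1.011 mol
Ratios (÷ 1.006): H 5.008, N 1.000, O 3.006, S 1.004
≈ 5:1:3:1 → H5NO3S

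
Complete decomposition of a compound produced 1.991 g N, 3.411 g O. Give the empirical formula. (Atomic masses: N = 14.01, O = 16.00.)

N2O3

n(N) = 1.991/14.01 = 0.1421, n(O) = 3.411/16.00 = 0.2132
Divide by the smallest (0.1421 mol N): N 1.000, O 1.500
Multiply by 2: N 2.00, O 3.00 → N2O3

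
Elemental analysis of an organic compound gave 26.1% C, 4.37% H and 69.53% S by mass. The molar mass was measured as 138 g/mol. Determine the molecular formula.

C3H6S3

Assume 100 g: 26.1 g C, 4.37 g H, 69.53 g S.
C: 26.1 g ÷ 12.01 g/mol = 2.173 mol
H: 4.37 g ÷ 1.008 g/mol = 4.335 mol
S: 69.53 g ÷ 32.07 g/mol = 2.168 mol
Smallest is S at 2.168 mol; normalising gives C 1.002, H 2.000, S 1.000
Ratio ≈ 1:2:1, so the empirical formula is CH2S
Empirical-formula mass = 46.10 g/mol
n = 138 / 46.10 = 2.99 ≈ 3
Molecular formula = (CH2S)×3 = C3H6S3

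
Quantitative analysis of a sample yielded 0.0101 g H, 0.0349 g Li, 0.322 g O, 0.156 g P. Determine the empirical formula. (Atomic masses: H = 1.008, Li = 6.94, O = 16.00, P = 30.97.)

n(H) = 0.0101/1.008 = 0.01002, n(Li) = 0.0349/6.94 = 0.005029, n(O) = 0.322/16.00 = 0.02013, n(P) = 0.156/30.97 = 0.005037
Divide by the smallest (0.005029 mol Li): H 1.992, Li 1.000, O 4.002, P 1.002
→ H2LiO4P

H2LiO4P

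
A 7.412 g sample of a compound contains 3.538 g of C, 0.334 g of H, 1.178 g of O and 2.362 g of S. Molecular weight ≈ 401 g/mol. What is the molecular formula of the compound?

C16H18O4S4

Moles — C: 3.538 / 12.01 = 0.2946 mol; H: 0.334 / 1.008 = 0.3313 mol; O: 1.178 / 16.00 = 0.07362 mol; S: 2.362 / 32.07 = 0.07365 mol
Divide by the smallest (0.07362 mol O): C 4.001, H 4.500, O 1.000, S 1.000
Multiply by 2: C 8.00, H 9.00, O 2.00, S 2.00 → C8H9O2S2
Empirical-formula mass = 201.29 g/mol
n = 401 / 201.29 = 1.99 ≈ 2
Molecular formula = (C8H9O2S2)×2 = C16H18O4S4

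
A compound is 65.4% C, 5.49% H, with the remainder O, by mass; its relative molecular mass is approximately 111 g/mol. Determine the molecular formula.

C6H6O2

Assume 100 g: 65.4 g C, 5.49 g H, 29.11 g O.
Moles — C: 65.4 / 12.01 = 5.445 mol; H: 5.49 / 1.008 = 5.446 mol; O: 29.11 / 16.00 = 1.819 mol
Divide by the smallest (1.819 mol O): C 2.993, H 2.994, O 1.000
≈ 3:3:1 → C3H3O
Empirical-formula mass = 55.05 g/mol
n = 111 / 55.05 = 2.02 ≈ 2
Molecular formula = (C3H3O)×2 = C6H6O2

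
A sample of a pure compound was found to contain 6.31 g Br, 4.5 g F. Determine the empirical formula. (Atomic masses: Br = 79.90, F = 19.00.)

BrF3

Moles — Br: 6.31 / 79.90 = 0.07897 mol; F: 4.5 / 19.00 = 0.2368 mol
Divide by the smallest (0.07897 mol Br): Br 1.000, F 2.999
≈ 1:3 → BrF3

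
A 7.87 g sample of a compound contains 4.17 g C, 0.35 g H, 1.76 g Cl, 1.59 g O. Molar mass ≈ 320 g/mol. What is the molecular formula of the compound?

Moles — C: 4.17 / 12.01 = 0.3472 mol; H: 0.35 / 1.008 = 0.3472 mol; Cl: 1.76 / 35.45 = 0.04965 mol; O: 1.59 / 16.00 = 0.09938 mol
Divide by the smallest (0.04965 mol Cl): C 6.994, H 6.994, Cl 1.000, O 2.002
→ C7H7ClO2
Empirical-formula mass = 158.58 g/mol
n = 320 / 158.58 = 2.02 ≈ 2
Molecular formula = (C7H7ClO2)×2 = C14H14Cl2O4

C14H14Cl2O4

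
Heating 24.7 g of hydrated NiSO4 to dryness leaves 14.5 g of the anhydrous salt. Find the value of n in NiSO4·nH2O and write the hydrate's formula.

Mass of water lost = 24.7 − 14.5 = 10.2 g → 10.2 / 18.02 = 0.566 mol H2O
Molar mass of NiSO4 = 154.76 g/mol → mol NiSO4 = 14.5 / 154.76 = 0.09369
n = 0.566 / 0.09369 = 6.04 ≈ 6 → NiSO4·6H2O

NiSO4·6H2O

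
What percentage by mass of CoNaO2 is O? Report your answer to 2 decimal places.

Molar mass = 1(58.93) + 1(22.99) + 2(16.00) = 113.920 g/mol
Mass of O per mole = 2 × 16.00 = 32.000 g
% O = 32.000 / 113.920 × 100 = 28.09%

28.09%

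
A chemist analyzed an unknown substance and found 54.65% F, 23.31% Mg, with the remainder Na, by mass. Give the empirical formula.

F3MgNa

Assume 100 g: 54.65 g F, 23.31 g Mg, 22.04 g Na.
F: 54.65 g ÷ 19.00 g/mol = 2.876 mol
Mg: 23.31 g ÷ 24.31 g/mol = 0.9589 mol
Na: 22.04 g ÷ 22.99 g/mol = 0.9587 mol
Ratios (÷ 0.9587): F 3.000, Mg 1.000, Na 1.000
→ F3MgNa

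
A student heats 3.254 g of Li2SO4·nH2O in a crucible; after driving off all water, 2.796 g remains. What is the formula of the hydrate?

Mass of water lost = 3.254 − 2.796 = 0.458 g → 0.458 / 18.02 = 0.02542 mol H2O
Molar mass of Li2SO4 = 109.95 g/mol → mol Li2SO4 = 2.796 / 109.95 = 0.02543
n = 0.02542 / 0.02543 = 1.00 ≈ 1 → Li2SO4·H2O

Li2SO4·H2O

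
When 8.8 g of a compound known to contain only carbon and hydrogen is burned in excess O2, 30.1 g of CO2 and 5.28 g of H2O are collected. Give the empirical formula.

C7H6

mol C = 30.1 / 44.01 = 0.6839; mass C = 0.6839 × 12.01 = 8.214 g
mol H = 2 × (5.28 / 18.02) = 0.5860; mass H = 0.5860 × 1.008 = 0.5907 g
Smallest is H at 0.586 mol; normalising gives C 1.167, H 1.000
Multiply by 6: C 7.00, H 6.00 → C7H6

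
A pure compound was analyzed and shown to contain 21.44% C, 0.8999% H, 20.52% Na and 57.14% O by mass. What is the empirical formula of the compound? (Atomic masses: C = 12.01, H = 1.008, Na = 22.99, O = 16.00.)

Assume 100 g: 21.44 g C, 0.8999 g H, 20.52 g Na, 57.14 g O.
Moles — C: 21.44 / 12.01 = 1.785 mol; H: 0.8999 / 1.008 = 0.8928 mol; Na: 20.52 / 22.99 = 0.8926 mol; O: 57.14 / 16.00 = 3.571 mol
Divide by the smallest (0.8926 mol Na): C 2.000, H 1.000, Na 1.000, O 4.001
→ C2HNaO4

C2HNaO4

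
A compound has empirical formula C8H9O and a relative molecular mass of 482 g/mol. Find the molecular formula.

Empirical-formula mass = 121.15 g/mol
n = 482 / 121.15 = 3.98 ≈ 4
Molecular formula = (C8H9O)4 = C32H36O4

C32H36O4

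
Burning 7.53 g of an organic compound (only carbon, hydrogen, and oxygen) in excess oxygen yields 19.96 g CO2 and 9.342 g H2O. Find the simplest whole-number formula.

C7H16O

mol C = 19.96 / 44.01 = 0.4535; mass C = 0.4535 × 12.01 = 5.447 g
mol H = 2 × (9.342 / 18.02) = 1.037; mass H = 1.037 × 1.008 = 1.045 g
mass O = 7.53 − (6.492) = 1.038 g → mol O = 0.06487
Ratios (÷ 0.06487): C 6.991, H 15.983, O 1.000
≈ 7:16:1 → C7H16O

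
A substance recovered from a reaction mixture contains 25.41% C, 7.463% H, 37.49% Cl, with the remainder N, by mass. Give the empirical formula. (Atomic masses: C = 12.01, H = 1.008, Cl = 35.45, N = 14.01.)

Assume 100 g: 25.41 g C, 7.463 g H, 37.49 g Cl, 29.637 g N.
C: 25.41 g ÷ 12.01 g/mol = 2.116 mol
H: 7.463 g ÷ 1.008 g/mol = 7.404 mol
Cl: 37.49 g ÷ 35.45 g/mol = 1.058 mol
N: 29.637 g ÷ 14.01 g/mol = 2.115 mol
Divide by the smallest (1.058 mol Cl): C 2.001, H 7.001, Cl 1.000, N 2.000
≈ 2:7:1:2 → C2H7ClN2

C2H7ClN2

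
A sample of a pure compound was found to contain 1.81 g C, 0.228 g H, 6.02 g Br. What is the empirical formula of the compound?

C: 1.81 g ÷ 12.01 g/mol = 0.1507 mol
H: 0.228 g ÷ 1.008 g/mol = 0.2262 mol
Br: 6.02 g ÷ 79.90 g/mol = 0.07534 mol
Ratios (÷ 0.07534): C 2.000, H 3.002, Br 1.000
Ratio ≈ 2:3:1, so the empirical formula is C2H3Br

C2H3Br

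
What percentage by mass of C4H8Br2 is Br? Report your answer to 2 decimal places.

Molar mass = 4(12.01) + 8(1.008) + 2(79.90) = 215.904 g/mol
Mass of Br per mole = 2 × 79.90 = 159.800 g
% Br = 159.800 / 215.904 × 100 = 74.01%

74.01%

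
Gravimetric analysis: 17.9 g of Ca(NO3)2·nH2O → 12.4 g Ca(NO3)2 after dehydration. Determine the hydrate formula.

Ca(NO3)2·4H2O

Mass of water lost = 17.9 − 12.4 = 5.5 g → 5.5 / 18.02 = 0.3052 mol H2O
Molar mass of Ca(NO3)2 = 164.10 g/mol → mol Ca(NO3)2 = 12.4 / 164.10 = 0.07556
n = 0.3052 / 0.07556 = 4.04 ≈ 4 → Ca(NO3)2·4H2O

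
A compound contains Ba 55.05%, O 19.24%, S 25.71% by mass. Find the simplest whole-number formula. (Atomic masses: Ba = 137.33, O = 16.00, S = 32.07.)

Assume 100 g: 55.05 g Ba, 19.24 g O, 25.71 g S.
n(Ba) = 55.05/137.33 = 0.4009, n(O) = 19.24/16.00 = 1.202, n(S) = 25.71/32.07 = 0.8017
Smallest is Ba at 0.4009 mol; normalising gives Ba 1.000, O 3.000, S 2.000
≈ 1:3:2 → BaO3S2

BaO3S2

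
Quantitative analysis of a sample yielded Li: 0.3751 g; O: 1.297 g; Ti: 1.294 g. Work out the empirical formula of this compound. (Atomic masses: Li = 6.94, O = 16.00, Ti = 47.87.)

Li: 0.3751 g ÷ 6.94 g/mol = 0.05405 mol
O: 1.297 g ÷ 16.00 g/mol = 0.08106 mol
Ti: 1.294 g ÷ 47.87 g/mol = 0.02703 mol
Smallest is Ti at 0.02703 mol; normalising gives Li 1.999, O 2.999, Ti 1.000
→ Li2O3Ti

Li2O3Ti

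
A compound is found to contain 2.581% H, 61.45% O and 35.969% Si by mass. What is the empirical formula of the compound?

H2O3Si

Assume 100 g: 2.581 g H, 61.45 g O, 35.969 g Si.
n(H) = 2.581/1.008 = 2.561, n(O) = 61.45/16.00 = 3.841, n(Si) = 35.969/28.09 = 1.28
Smallest is Si at 1.28 mol; normalising gives H 2.000, O 2.999, Si 1.000
≈ 2:3:1 → H2O3Si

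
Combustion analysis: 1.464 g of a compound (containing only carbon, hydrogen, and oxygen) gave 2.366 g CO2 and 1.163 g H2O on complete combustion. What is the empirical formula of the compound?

mol C = 2.366 / 44.01 = 0.05376; mass C = 0.05376 × 12.01 = 0.6457 g
mol H = 2 × (1.163 / 18.02) = 0.1291; mass H = 0.1291 × 1.008 = 0.1301 g
mass O = 1.464 − (0.7758) = 0.6882 g → mol O = 0.04301
Divide by the smallest (0.04301 mol O): C 1.250, H 3.001, O 1.000
×4: C 5.00, H 12.00, O 4.00 → C5H12O4

C5H12O4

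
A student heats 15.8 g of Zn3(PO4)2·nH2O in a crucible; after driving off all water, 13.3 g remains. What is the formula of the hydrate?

Zn3(PO4)2·4H2O

Mass of water lost = 15.8 − 13.3 = 2.5 g → 2.5 / 18.02 = 0.1387 mol H2O
Molar mass of Zn3(PO4)2 = 386.08 g/mol → mol Zn3(PO4)2 = 13.3 / 386.08 = 0.03445
n = 0.1387 / 0.03445 = 4.03 ≈ 4 → Zn3(PO4)2·4H2O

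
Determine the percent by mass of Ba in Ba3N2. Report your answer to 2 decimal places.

Molar mass = 3(137.33) + 2(14.01) = 440.010 g/mol
Mass of Ba per mole = 3 × 137.33 = 411.990 g
% Ba = 411.990 / 440.010 × 100 = 93.63%

93.63%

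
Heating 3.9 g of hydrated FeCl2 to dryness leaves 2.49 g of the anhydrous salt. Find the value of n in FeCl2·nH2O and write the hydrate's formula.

Mass of water lost = 3.9 − 2.49 = 1.41 g → 1.41 / 18.02 = 0.07825 mol H2O
Molar mass of FeCl2 = 126.75 g/mol → mol FeCl2 = 2.49 / 126.75 = 0.01964
n = 0.07825 / 0.01964 = 3.98 ≈ 4 → FeCl2·4H2O

FeCl2·4H2O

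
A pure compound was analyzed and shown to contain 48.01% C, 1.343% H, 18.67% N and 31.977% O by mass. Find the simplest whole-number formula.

Assume 100 g: 48.01 g C, 1.343 g H, 18.67 g N, 31.977 g O.
n(C) = 48.01/12.01 = 3.998, n(H) = 1.343/1.008 = 1.332, n(N) = 18.67/14.01 = 1.333, n(O) = 31.977/16.00 = 1.999
Divide by the smallest (1.332 mol H): C 3.000, H 1.000, N 1.000, O 1.500
×2: C 6.00, H 2.00, N 2.00, O 3.00 → C6H2N2O3

C6H2N2O3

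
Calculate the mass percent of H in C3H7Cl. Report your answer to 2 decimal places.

Molar mass = 3(12.01) + 7(1.008) + 1(35.45) = 78.536 g/mol
Mass of H per mole = 7 × 1.008 = 7.056 g
% H = 7.056 / 78.536 × 100 = 8.98%

8.98%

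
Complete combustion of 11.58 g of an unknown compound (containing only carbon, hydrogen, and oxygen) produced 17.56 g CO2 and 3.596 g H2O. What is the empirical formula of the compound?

mol C = 17.56 / 44.01 = 0.3990; mass C = 0.3990 × 12.01 = 4.792 g
mol H = 2 × (3.596 / 18.02) = 0.3991; mass H = 0.3991 × 1.008 = 0.4023 g
mass O = 11.58 − (5.194) = 6.386 g → mol O = 0.3991
Smallest is C at 0.399 mol; normalising gives C 1.000, H 1.000, O 1.000
→ CHO

CHO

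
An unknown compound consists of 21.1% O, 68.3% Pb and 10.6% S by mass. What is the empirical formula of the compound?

Assume 100 g: 21.1 g O, 68.3 g Pb, 10.6 g S.
Moles — O: 21.1 / 16.00 = 1.319 mol; Pb: 68.3 / 207.2 = 0.3296 mol; S: 10.6 / 32.07 = 0.3305 mol
Ratios (÷ 0.3296): O 4.001, Pb 1.000, S 1.003
≈ 4:1:1 → O4PbS

O4PbS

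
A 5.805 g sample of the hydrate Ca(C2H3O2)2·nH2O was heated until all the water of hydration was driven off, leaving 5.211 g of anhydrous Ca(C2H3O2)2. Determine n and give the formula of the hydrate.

Ca(C2H3O2)2·H2O

Mass of water lost = 5.805 − 5.211 = 0.594 g → 0.594 / 18.02 = 0.03296 mol H2O
Molar mass of Ca(C2H3O2)2 = 158.17 g/mol → mol Ca(C2H3O2)2 = 5.211 / 158.17 = 0.03295
n = 0.03296 / 0.03295 = 1.00 ≈ 1 → Ca(C2H3O2)2·H2O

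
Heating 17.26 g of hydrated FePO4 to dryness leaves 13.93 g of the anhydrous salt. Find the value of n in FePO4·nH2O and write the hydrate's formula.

Mass of water lost = 17.26 − 13.93 = 3.33 g → 3.33 / 18.02 = 0.1848 mol H2O
Molar mass of FePO4 = 150.82 g/mol → mol FePO4 = 13.93 / 150.82 = 0.09236
n = 0.1848 / 0.09236 = 2.00 ≈ 2 → FePO4·2H2O

FePO4·2H2O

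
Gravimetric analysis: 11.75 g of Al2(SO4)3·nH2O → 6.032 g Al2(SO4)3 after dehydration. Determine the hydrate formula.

Al2(SO4)3·18H2O

Mass of water lost = 11.75 − 6.032 = 5.718 g → 5.718 / 18.02 = 0.3173 mol H2O
Molar mass of Al2(SO4)3 = 342.17 g/mol → mol Al2(SO4)3 = 6.032 / 342.17 = 0.01763
n = 0.3173 / 0.01763 = 18.00 ≈ 18 → Al2(SO4)3·18H2O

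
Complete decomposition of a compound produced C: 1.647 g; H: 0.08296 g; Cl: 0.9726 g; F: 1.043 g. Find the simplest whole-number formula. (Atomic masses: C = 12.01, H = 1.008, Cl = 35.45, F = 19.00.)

C5H3ClF2

Moles — C: 1.647 / 12.01 = 0.1371 mol; H: 0.08296 / 1.008 = 0.0823 mol; Cl: 0.9726 / 35.45 = 0.02744 mol; F: 1.043 / 19.00 = 0.05489 mol
Divide by the smallest (0.02744 mol Cl): C 4.998, H 3.000, Cl 1.000, F 2.001
→ C5H3ClF2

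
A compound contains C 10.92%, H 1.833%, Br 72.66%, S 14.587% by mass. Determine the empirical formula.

C2H4Br2S

Assume 100 g: 10.92 g C, 1.833 g H, 72.66 g Br, 14.587 g S.
Moles — C: 10.92 / 12.01 = 0.9092 mol; H: 1.833 / 1.008 = 1.818 mol; Br: 72.66 / 79.90 = 0.9094 mol; S: 14.587 / 32.07 = 0.4548 mol
Smallest is S at 0.4548 mol; normalising gives C 1.999, H 3.998, Br 1.999, S 1.000
→ C2H4Br2S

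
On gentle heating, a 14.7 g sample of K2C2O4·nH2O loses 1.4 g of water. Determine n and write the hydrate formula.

K2C2O4·H2O

Mass of anhydrous K2C2O4 = 14.7 − 1.4 = 13.3 g
mol H2O = 1.4 / 18.02 = 0.07769
Molar mass of K2C2O4 = 166.22 g/mol → mol K2C2O4 = 13.3 / 166.22 = 0.08001
n = 0.07769 / 0.08001 = 0.97 ≈ 1 → K2C2O4·H2O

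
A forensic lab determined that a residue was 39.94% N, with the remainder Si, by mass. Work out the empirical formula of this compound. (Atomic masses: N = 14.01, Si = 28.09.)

Assume 100 g: 39.94 g N, 60.06 g Si.
Moles — N: 39.94 / 14.01 = 2.851 mol; Si: 60.06 / 28.09 = 2.138 mol
Divide by the smallest (2.138 mol Si): N 1.333, Si 1.000
×3: N 4.00, Si 3.00 → N4Si3

N4Si3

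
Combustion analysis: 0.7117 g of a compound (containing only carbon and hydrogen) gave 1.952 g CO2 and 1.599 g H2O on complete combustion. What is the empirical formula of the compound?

CH4

mol C = 1.952 / 44.01 = 0.04435; mass C = 0.04435 × 12.01 = 0.5327 g
mol H = 2 × (1.599 / 18.02) = 0.1775; mass H = 0.1775 × 1.008 = 0.1789 g
Ratios (÷ 0.04435): C 1.000, H 4.001
≈ 1:4 → CH4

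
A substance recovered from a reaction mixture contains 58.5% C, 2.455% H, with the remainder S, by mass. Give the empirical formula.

Assume 100 g: 58.5 g C, 2.455 g H, 39.045 g S.
Moles — C: 58.5 / 12.01 = 4.871 mol; H: 2.455 / 1.008 = 2.436 mol; S: 39.045 / 32.07 = 1.217 mol
Smallest is S at 1.217 mol; normalising gives C 4.001, H 2.000, S 1.000
→ C4H2S

C4H2S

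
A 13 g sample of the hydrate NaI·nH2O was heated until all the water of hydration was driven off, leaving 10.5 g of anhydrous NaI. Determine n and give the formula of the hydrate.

NaI·2H2O

Mass of water lost = 13 − 10.5 = 2.5 g → 2.5 / 18.02 = 0.1387 mol H2O
Molar mass of NaI = 149.89 g/mol → mol NaI = 10.5 / 149.89 = 0.07005
n = 0.1387 / 0.07005 = 1.98 ≈ 2 → NaI·2H2O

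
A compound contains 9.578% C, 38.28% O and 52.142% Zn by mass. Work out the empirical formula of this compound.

Assume 100 g: 9.578 g C, 38.28 g O, 52.142 g Zn.
C: 9.578 g ÷ 12.01 g/mol = 0.7975 mol
O: 38.28 g ÷ 16.00 g/mol = 2.393 mol
Zn: 52.142 g ÷ 65.38 g/mol = 0.7975 mol
Ratios (÷ 0.7975): C 1.000, O 3.000, Zn 1.000
→ CO3Zn

CO3Zn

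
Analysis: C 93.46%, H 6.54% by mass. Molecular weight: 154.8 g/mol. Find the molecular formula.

Assume 100 g: 93.46 g C, 6.54 g H.
Moles — C: 93.46 / 12.01 = 7.782 mol; H: 6.54 / 1.008 = 6.488 mol
Divide by the smallest (6.488 mol H): C 1.199, H 1.000
Scaling by 5: C 6.00, H 5.00 → C6H5
Empirical-formula mass = 77.10 g/mol
n = 154.8 / 77.10 = 2.01 ≈ 2
Molecular formula = (C6H5)×2 = C12H10

C12H10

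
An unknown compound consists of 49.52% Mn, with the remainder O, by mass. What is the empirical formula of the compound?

Mn2O7

Assume 100 g: 49.52 g Mn, 50.48 g O.
Mn: 49.52 g ÷ 54.94 g/mol = 0.9013 mol
O: 50.48 g ÷ 16.00 g/mol = 3.155 mol
Smallest is Mn at 0.9013 mol; normalising gives Mn 1.000, O 3.500
Scaling by 2: Mn 2.00, O 7.00 → Mn2O7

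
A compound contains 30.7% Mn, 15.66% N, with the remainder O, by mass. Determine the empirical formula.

Assume 100 g: 30.7 g Mn, 15.66 g N, 53.64 g O.
Mn: 30.7 g ÷ 54.94 g/mol = 0.5588 mol
N: 15.66 g ÷ 14.01 g/mol = 1.118 mol
O: 53.64 g ÷ 16.00 g/mol = 3.353 mol
Ratios (÷ 0.5588): Mn 1.000, N 2.000, O 6.000
≈ 1:2:6 → MnN2O6

MnN2O6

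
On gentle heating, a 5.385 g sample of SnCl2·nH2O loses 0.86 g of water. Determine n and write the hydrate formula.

SnCl2·2H2O

Mass of anhydrous SnCl2 = 5.385 − 0.86 = 4.525 g
mol H2O = 0.86 / 18.02 = 0.04772
Molar mass of SnCl2 = 189.61 g/mol → mol SnCl2 = 4.525 / 189.61 = 0.02386
n = 0.04772 / 0.02386 = 2.00 ≈ 2 → SnCl2·2H2O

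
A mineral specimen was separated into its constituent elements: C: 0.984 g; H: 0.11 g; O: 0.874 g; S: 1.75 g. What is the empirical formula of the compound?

C3H4O2S2

Moles — C: 0.984 / 12.01 = 0.08193 mol; H: 0.11 / 1.008 = 0.1091 mol; O: 0.874 / 16.00 = 0.05462 mol; S: 1.75 / 32.07 = 0.05457 mol
Divide by the smallest (0.05457 mol S): C 1.501, H 2.000, O 1.001, S 1.000
×2: C 3.00, H 4.00, O 2.00, S 2.00 → C3H4O2S2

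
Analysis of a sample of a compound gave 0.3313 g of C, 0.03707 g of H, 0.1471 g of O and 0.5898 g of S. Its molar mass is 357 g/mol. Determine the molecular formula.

C: 0.3313 g ÷ 12.01 g/mol = 0.02759 mol
H: 0.03707 g ÷ 1.008 g/mol = 0.03678 mol
O: 0.1471 g ÷ 16.00 g/mol = 0.009194 mol
S: 0.5898 g ÷ 32.07 g/mol = 0.01839 mol
Smallest is O at 0.009194 mol; normalising gives C 3.000, H 4.000, O 1.000, S 2.000
Ratio ≈ 3:4:1:2, so the empirical formula is C3H4OS2
Empirical-formula mass = 120.20 g/mol
n = 357 / 120.20 = 2.97 ≈ 3
Molecular formula = (C3H4OS2)×3 = C9H12O3S6

C9H12O3S6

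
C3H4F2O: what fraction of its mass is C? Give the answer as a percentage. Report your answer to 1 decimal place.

38.3%

Molar mass = 3(12.01) + 4(1.008) + 2(19.00) + 1(16.00) = 94.062 g/mol
Mass of C per mole = 3 × 12.01 = 36.030 g
% C = 36.030 / 94.062 × 100 = 38.3%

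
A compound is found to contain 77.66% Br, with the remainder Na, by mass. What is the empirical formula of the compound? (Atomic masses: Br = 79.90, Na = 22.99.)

BrNa

Assume 100 g: 77.66 g Br, 22.34 g Na.
Moles — Br: 77.66 / 79.90 = 0.972 mol; Na: 22.34 / 22.99 = 0.9717 mol
Divide by the smallest (0.9717 mol Na): Br 1.000, Na 1.000
≈ 1:1 → BrNa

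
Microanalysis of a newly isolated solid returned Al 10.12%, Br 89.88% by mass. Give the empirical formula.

Assume 100 g: 10.12 g Al, 89.88 g Br.
Moles — Al: 10.12 / 26.98 = 0.3751 mol; Br: 89.88 / 79.90 = 1.125 mol
Divide by the smallest (0.3751 mol Al): Al 1.000, Br 2.999
≈ 1:3 → AlBr3

AlBr3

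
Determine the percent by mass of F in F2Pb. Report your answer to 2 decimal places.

15.50%

Molar mass = 2(19.00) + 1(207.2) = 245.200 g/mol
Mass of F per mole = 2 × 19.00 = 38.000 g
% F = 38.000 / 245.200 × 100 = 15.50%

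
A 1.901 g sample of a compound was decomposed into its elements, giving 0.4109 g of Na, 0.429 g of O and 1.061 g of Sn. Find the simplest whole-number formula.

n(Na) = 0.4109/22.99 = 0.01787, n(O) = 0.429/16.00 = 0.02681, n(Sn) = 1.061/118.71 = 0.008938
Smallest is Sn at 0.008938 mol; normalising gives Na 2.000, O 3.000, Sn 1.000
≈ 2:3:1 → Na2O3Sn

Na2O3Sn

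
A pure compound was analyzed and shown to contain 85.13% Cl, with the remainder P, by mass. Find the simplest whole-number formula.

Cl5P

Assume 100 g: 85.13 g Cl, 14.87 g P.
Moles — Cl: 85.13 / 35.45 = 2.401 mol; P: 14.87 / 30.97 = 0.4801 mol
Smallest is P at 0.4801 mol; normalising gives Cl 5.001, P 1.000
Ratio ≈ 5:1, so the empirical formula is Cl5P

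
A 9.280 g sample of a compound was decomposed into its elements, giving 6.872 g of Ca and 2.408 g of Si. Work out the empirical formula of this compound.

Ca: 6.872 g ÷ 40.08 g/mol = 0.1715 mol
Si: 2.408 g ÷ 28.09 g/mol = 0.08572 mol
Ratios (÷ 0.08572): Ca 2.000, Si 1.000
Ratio ≈ 2:1, so the empirical formula is Ca2Si

Ca2Si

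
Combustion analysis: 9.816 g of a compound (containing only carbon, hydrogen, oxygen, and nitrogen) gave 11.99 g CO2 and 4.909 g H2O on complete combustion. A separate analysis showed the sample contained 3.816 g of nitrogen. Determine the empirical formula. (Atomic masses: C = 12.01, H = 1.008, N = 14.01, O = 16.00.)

mol C = 11.99 / 44.01 = 0.2724; mass C = 0.2724 × 12.01 = 3.272 g
mol H = 2 × (4.909 / 18.02) = 0.5448; mass H = 0.5448 × 1.008 = 0.5492 g
mol N = 3.816 / 14.01 = 0.2724
mass O = 9.816 − (7.637) = 2.179 g → mol O = 0.1362
Divide by the smallest (0.1362 mol O): C 2.001, H 4.001, N 2.000, O 1.000
→ C2H4N2O

C2H4N2O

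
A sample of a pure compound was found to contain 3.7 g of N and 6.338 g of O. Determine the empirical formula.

n(N) = 3.7/14.01 = 0.2641, n(O) = 6.338/16.00 = 0.3961
Ratios (÷ 0.2641): N 1.000, O 1.500
×2: N 2.00, O 3.00 → N2O3

N2O3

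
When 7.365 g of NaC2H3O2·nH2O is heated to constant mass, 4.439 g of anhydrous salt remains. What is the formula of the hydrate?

NaC2H3O2·3H2O

Mass of water lost = 7.365 − 4.439 = 2.926 g → 2.926 / 18.02 = 0.1624 mol H2O
Molar mass of NaC2H3O2 = 82.03 g/mol → mol NaC2H3O2 = 4.439 / 82.03 = 0.05411
n = 0.1624 / 0.05411 = 3.00 ≈ 3 → NaC2H3O2·3H2O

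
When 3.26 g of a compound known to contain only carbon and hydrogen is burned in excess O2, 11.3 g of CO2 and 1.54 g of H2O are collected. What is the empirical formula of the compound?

mol C = 11.3 / 44.01 = 0.2568; mass C = 0.2568 × 12.01 = 3.084 g
mol H = 2 × (1.54 / 18.02) = 0.1709; mass H = 0.1709 × 1.008 = 0.1723 g
Ratios (÷ 0.1709): C 1.502, H 1.000
Scaling by 2: C 3.00, H 2.00 → C3H2

C3H2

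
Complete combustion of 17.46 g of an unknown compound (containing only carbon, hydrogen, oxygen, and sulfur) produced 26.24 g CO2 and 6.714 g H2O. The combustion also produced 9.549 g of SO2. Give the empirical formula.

C4H5O2S

mol C = 26.24 / 44.01 = 0.5962; mass C = 0.5962 × 12.01 = 7.161 g
mol H = 2 × (6.714 / 18.02) = 0.7452; mass H = 0.7452 × 1.008 = 0.7511 g
mol S = 9.549 / 64.07 = 0.1490; mass S = 4.780 g
mass O = 17.46 − (12.69) = 4.768 g → mol O = 0.2980
Divide by the smallest (0.149 mol S): C 4.000, H 5.000, O 2.000, S 1.000
→ C4H5O2S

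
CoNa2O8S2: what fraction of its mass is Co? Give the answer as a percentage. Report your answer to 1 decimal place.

19.8%

Molar mass = 1(58.93) + 2(22.99) + 8(16.00) + 2(32.07) = 297.050 g/mol
Mass of Co per mole = 1 × 58.93 = 58.930 g
% Co = 58.930 / 297.050 × 100 = 19.8%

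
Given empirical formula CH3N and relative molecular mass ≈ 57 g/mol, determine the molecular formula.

C2H6N2

Empirical-formula mass = 29.04 g/mol
n = 57 / 29.04 = 1.96 ≈ 2
Molecular formula = (CH3N)2 = C2H6N2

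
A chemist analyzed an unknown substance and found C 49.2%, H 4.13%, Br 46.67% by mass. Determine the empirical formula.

Assume 100 g: 49.2 g C, 4.13 g H, 46.67 g Br.
C: 49.2 g ÷ 12.01 g/mol = 4.097 mol
H: 4.13 g ÷ 1.008 g/mol = 4.097 mol
Br: 46.67 g ÷ 79.90 g/mol = 0.5841 mol
Divide by the smallest (0.5841 mol Br): C 7.013, H 7.015, Br 1.000
→ C7H7Br

C7H7Br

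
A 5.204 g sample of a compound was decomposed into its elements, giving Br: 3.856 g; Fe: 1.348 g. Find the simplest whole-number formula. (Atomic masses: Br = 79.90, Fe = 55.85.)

Br2Fe

Br: 3.856 g ÷ 79.90 g/mol = 0.04826 mol
Fe: 1.348 g ÷ 55.85 g/mol = 0.02414 mol
Smallest is Fe at 0.02414 mol; normalising gives Br 2.000, Fe 1.000
≈ 2:1 → Br2Fe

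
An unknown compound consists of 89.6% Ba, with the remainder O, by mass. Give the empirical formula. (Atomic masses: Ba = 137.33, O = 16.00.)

Assume 100 g: 89.6 g Ba, 10.4 g O.
Moles — Ba: 89.6 / 137.33 = 0.6524 mol; O: 10.4 / 16.00 = 0.65 mol
Divide by the smallest (0.65 mol O): Ba 1.004, O 1.000
Ratio ≈ 1:1, so the empirical formula is BaO

BaO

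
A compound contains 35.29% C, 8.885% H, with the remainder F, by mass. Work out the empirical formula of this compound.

Assume 100 g: 35.29 g C, 8.885 g H, 55.825 g F.
n(C) = 35.29/12.01 = 2.938, n(H) = 8.885/1.008 = 8.814, n(F) = 55.825/19.00 = 2.938
Ratios (÷ 2.938): C 1.000, H 3.000, F 1.000
→ CH3F

CH3F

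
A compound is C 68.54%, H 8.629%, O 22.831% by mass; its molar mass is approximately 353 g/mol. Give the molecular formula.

Assume 100 g: 68.54 g C, 8.629 g H, 22.831 g O.
Moles — C: 68.54 / 12.01 = 5.707 mol; H: 8.629 / 1.008 = 8.561 mol; O: 22.831 / 16.00 = 1.427 mol
Ratios (÷ 1.427): C 3.999, H 5.999, O 1.000
≈ 4:6:1 → C4H6O
Empirical-formula mass = 70.09 g/mol
n = 353 / 70.09 = 5.04 ≈ 5
Molecular formula = (C4H6O)×5 = C20H30O5

C20H30O5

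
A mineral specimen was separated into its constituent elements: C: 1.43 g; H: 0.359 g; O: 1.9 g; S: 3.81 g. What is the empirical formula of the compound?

Moles — C: 1.43 / 12.01 = 0.1191 mol; H: 0.359 / 1.008 = 0.3562 mol; O: 1.9 / 16.00 = 0.1187 mol; S: 3.81 / 32.07 = 0.1188 mol
Divide by the smallest (0.1187 mol O): C 1.003, H 2.999, O 1.000, S 1.000
≈ 1:3:1:1 → CH3OS

CH3OS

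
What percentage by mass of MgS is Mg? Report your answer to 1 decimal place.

Molar mass = 1(24.31) + 1(32.07) = 56.380 g/mol
Mass of Mg per mole = 1 × 24.31 = 24.310 g
% Mg = 24.310 / 56.380 × 100 = 43.1%

43.1%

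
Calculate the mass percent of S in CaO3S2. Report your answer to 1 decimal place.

42.1%

Molar mass = 1(40.08) + 3(16.00) + 2(32.07) = 152.220 g/mol
Mass of S per mole = 2 × 32.07 = 64.140 g
% S = 64.140 / 152.220 × 100 = 42.1%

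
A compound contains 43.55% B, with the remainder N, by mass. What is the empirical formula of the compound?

Assume 100 g: 43.55 g B, 56.45 g N.
n(B) = 43.55/10.81 = 4.029, n(N) = 56.45/14.01 = 4.029
Smallest is B at 4.029 mol; normalising gives B 1.000, N 1.000
≈ 1:1 → BN

BN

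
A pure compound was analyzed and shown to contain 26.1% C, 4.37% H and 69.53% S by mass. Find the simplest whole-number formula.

Assume 100 g: 26.1 g C, 4.37 g H, 69.53 g S.
n(C) = 26.1/12.01 = 2.173, n(H) = 4.37/1.008 = 4.335, n(S) = 69.53/32.07 = 2.168
Smallest is S at 2.168 mol; normalising gives C 1.002, H 2.000, S 1.000
≈ 1:2:1 → CH2S

CH2S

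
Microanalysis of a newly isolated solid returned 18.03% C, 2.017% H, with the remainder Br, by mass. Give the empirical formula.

C3H4Br2

Assume 100 g: 18.03 g C, 2.017 g H, 79.953 g Br.
C: 18.03 g ÷ 12.01 g/mol = 1.501 mol
H: 2.017 g ÷ 1.008 g/mol = 2.001 mol
Br: 79.953 g ÷ 79.90 g/mol = 1.001 mol
Divide by the smallest (1.001 mol Br): C 1.500, H 2.000, Br 1.000
×2: C 3.00, H 4.00, Br 2.00 → C3H4Br2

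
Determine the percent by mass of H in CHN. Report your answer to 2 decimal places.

3.73%

Molar mass = 1(12.01) + 1(1.008) + 1(14.01) = 27.028 g/mol
Mass of H per mole = 1 × 1.008 = 1.008 g
% H = 1.008 / 27.028 × 100 = 3.73%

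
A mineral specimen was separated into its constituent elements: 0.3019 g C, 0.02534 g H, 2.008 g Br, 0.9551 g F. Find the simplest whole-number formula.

Moles — C: 0.3019 / 12.01 = 0.02514 mol; H: 0.02534 / 1.008 = 0.02514 mol; Br: 2.008 / 79.90 = 0.02513 mol; F: 0.9551 / 19.00 = 0.05027 mol
Smallest is Br at 0.02513 mol; normalising gives C 1.000, H 1.000, Br 1.000, F 2.000
≈ 1:1:1:2 → CHBrF2

CHBrF2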